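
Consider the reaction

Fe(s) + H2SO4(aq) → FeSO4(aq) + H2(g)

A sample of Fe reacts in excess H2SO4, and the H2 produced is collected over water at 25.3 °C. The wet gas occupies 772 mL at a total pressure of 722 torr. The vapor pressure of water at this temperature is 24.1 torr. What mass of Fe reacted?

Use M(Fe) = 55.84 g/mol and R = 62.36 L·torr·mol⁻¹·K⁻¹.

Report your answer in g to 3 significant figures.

1.62 g

P(H2) = 722 − 24.1 = 697.9 torr
n(H2) = PV/RT = (697.9 × 0.7720) / (62.36 × 298.45) = 0.02895 mol
n(Fe) = (1/1) × 0.02895 = 0.02895 mol
m(Fe) = 0.02895 × 55.84 = 1.617 g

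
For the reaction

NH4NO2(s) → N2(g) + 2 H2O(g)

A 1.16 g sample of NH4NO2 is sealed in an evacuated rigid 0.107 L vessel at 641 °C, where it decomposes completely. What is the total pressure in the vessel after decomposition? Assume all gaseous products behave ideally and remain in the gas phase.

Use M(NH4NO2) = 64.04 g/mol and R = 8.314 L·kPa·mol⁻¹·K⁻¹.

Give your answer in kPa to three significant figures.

3860 kPa

n(NH4NO2) = 1.16 / 64.04 = 0.01811 mol
n(gas produced) = (3/1) × 0.01811 = 0.05433 mol
P = nRT/V = 0.05433 × 8.314 × 914.15 / 0.107 = 3859 kPa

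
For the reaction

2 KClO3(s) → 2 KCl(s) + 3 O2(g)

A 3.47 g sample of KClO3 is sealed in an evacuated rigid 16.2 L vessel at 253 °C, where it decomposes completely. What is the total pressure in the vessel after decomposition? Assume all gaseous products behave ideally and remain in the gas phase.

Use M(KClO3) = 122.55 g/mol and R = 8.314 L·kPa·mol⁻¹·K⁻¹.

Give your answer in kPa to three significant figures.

11.5 kPa

n(KClO3) = 3.47 / 122.55 = 0.02831 mol
n(gas produced) = (3/2) × 0.02831 = 0.04246 mol
P = nRT/V = 0.04246 × 8.314 × 526.15 / 16.2 = 11.47 kPa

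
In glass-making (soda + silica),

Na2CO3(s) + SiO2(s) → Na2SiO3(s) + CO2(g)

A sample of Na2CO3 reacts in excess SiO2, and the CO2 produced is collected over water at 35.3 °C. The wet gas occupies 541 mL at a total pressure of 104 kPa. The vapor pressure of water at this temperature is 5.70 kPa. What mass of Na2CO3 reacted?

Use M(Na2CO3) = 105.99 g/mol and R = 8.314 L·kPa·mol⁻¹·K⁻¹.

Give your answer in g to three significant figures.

P(CO2) = 104 − 5.70 = 98.30 kPa
n(CO2) = PV/RT = (98.30 × 0.5410) / (8.314 × 308.45) = 0.02074 mol
n(Na2CO3) = (1/1) × 0.02074 = 0.02074 mol
m(Na2CO3) = 0.02074 × 105.99 = 2.198 g

2.20 g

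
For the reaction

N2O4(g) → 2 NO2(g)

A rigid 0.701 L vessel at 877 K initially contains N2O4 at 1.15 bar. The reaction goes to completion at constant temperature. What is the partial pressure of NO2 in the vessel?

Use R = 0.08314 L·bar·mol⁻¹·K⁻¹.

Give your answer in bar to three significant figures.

n(N2O4)₀ = PV/RT = (1.15 × 0.701) / (0.08314 × 877) = 0.01106 mol
n(NO2) = (2/1) × 0.01106 = 0.02212 mol
P(NO2) = nRT/V = 0.02212 × 0.08314 × 877 / 0.701 = 2.301 bar

2.30 bar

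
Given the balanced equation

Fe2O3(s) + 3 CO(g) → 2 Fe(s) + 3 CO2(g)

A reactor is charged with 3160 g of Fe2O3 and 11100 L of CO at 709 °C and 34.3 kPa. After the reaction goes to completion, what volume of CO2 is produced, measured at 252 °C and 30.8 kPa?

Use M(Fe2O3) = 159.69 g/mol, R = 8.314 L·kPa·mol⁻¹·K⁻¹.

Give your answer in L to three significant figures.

n(Fe2O3) = 3160 / 159.69 = 19.79 mol
n(CO) = PV/RT = (34.3 × 11100) / (8.314 × 982.15) = 46.63 mol
For 19.79 mol Fe2O3, stoichiometry requires (3/1) × 19.79 = 59.37 mol CO; 46.63 mol is available, so CO is limiting.
n(CO2) = (3/3) × 46.63 = 46.63 mol
V(CO2) = nRT/P = 46.63 × 8.314 × 525.15 / 30.8 = 6610 L

6610 L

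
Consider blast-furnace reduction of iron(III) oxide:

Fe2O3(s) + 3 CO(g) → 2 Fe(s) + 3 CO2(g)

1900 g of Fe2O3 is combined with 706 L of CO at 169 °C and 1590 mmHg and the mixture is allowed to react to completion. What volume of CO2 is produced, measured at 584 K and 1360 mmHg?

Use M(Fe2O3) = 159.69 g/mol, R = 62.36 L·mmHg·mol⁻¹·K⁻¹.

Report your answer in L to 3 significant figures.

n(Fe2O3) = 1900 / 159.69 = 11.90 mol
n(CO) = PV/RT = (1590 × 706) / (62.36 × 442.15) = 40.71 mol
For 11.90 mol Fe2O3, stoichiometry requires (3/1) × 11.90 = 35.70 mol CO; 40.71 mol is available, so Fe2O3 is limiting.
n(CO2) = (3/1) × 11.90 = 35.70 mol
V(CO2) = nRT/P = 35.70 × 62.36 × 584 / 1360 = 956.0 L

956 L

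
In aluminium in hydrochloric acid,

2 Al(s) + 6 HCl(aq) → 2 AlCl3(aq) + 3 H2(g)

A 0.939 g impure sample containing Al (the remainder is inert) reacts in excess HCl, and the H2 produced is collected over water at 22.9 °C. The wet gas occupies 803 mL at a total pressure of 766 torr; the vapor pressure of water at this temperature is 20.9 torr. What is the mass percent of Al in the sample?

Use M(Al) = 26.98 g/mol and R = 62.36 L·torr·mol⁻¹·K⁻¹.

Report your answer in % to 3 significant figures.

62.1 %

P(H2) = 766 − 20.9 = 745.1 torr
n(H2) = PV/RT = (745.1 × 0.8030) / (62.36 × 296.05) = 0.03241 mol
n(Al) = (2/3) × 0.03241 = 0.02161 mol
m(Al) = 0.02161 × 26.98 = 0.5830 g
%Al = 0.5830 / 0.939 × 100 = 62.09%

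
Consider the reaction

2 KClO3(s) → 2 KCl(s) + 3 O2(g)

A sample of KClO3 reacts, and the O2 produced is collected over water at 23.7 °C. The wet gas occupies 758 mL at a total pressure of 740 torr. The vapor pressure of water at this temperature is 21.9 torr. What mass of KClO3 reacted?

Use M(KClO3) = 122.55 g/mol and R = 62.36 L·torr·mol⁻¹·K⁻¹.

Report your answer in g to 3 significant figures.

2.40 g

P(O2) = 740 − 21.9 = 718.1 torr
n(O2) = PV/RT = (718.1 × 0.7580) / (62.36 × 296.85) = 0.02940 mol
n(KClO3) = (2/3) × 0.02940 = 0.01960 mol
m(KClO3) = 0.01960 × 122.55 = 2.402 g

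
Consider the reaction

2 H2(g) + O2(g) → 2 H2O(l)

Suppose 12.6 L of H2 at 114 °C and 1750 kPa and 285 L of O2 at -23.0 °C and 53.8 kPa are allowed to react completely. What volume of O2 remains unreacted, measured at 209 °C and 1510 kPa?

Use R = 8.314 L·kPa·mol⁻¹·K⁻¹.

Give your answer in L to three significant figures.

10.5 L

n(H2) = PV/RT = (1750 × 12.6) / (8.314 × 387.15) = 6.850 mol
n(O2) = PV/RT = (53.8 × 285) / (8.314 × 250.15) = 7.373 mol
For 6.850 mol H2, stoichiometry requires (1/2) × 6.850 = 3.425 mol O2; 7.373 mol is available, so H2 is limiting.
n(O2) consumed = (1/2) × 6.850 = 3.425 mol; remaining = 7.373 − 3.425 = 3.948 mol
V(O2) = nRT/P = 3.948 × 8.314 × 482.15 / 1510 = 10.48 L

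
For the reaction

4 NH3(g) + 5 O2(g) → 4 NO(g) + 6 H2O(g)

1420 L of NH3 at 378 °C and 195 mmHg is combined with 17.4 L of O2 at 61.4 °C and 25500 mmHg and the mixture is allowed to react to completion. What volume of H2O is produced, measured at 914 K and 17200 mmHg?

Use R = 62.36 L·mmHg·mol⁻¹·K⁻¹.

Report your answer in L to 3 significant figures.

33.9 L

n(NH3) = PV/RT = (195 × 1420) / (62.36 × 651.15) = 6.819 mol
n(O2) = PV/RT = (25500 × 17.4) / (62.36 × 334.55) = 21.27 mol
For 6.819 mol NH3, stoichiometry requires (5/4) × 6.819 = 8.524 mol O2; 21.27 mol is available, so NH3 is limiting.
n(H2O) = (6/4) × 6.819 = 10.23 mol
V(H2O) = nRT/P = 10.23 × 62.36 × 914 / 17200 = 33.90 L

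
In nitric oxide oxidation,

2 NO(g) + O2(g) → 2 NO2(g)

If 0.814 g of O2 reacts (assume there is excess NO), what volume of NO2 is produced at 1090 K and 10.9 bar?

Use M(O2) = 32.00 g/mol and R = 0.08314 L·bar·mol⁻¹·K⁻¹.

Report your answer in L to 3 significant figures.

n(O2) = 0.8140 / 32.00 = 0.02544 mol
n(NO2) = (2/1) × 0.02544 = 0.05088 mol
V = nRT/P = 0.05088 × 0.08314 × 1090 / 10.9 = 0.4230 L

0.423 L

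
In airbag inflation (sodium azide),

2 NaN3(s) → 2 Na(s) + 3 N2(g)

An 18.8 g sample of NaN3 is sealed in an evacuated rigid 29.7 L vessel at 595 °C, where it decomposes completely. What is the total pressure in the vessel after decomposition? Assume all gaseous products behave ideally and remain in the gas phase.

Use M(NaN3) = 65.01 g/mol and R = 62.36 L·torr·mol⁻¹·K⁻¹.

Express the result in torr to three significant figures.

791 torr

n(NaN3) = 18.8 / 65.01 = 0.2892 mol
n(gas produced) = (3/2) × 0.2892 = 0.4338 mol
P = nRT/V = 0.4338 × 62.36 × 868.15 / 29.7 = 790.7 torr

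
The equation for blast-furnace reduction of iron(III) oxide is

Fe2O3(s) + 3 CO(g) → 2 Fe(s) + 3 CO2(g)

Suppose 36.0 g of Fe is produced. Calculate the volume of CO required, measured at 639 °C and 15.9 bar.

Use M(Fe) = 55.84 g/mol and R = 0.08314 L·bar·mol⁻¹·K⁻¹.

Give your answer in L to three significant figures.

4.61 L

n(Fe) = 36.00 / 55.84 = 0.6447 mol
n(CO) = (3/2) × 0.6447 = 0.9671 mol
V = nRT/P = 0.9671 × 0.08314 × 912.15 / 15.9 = 4.613 L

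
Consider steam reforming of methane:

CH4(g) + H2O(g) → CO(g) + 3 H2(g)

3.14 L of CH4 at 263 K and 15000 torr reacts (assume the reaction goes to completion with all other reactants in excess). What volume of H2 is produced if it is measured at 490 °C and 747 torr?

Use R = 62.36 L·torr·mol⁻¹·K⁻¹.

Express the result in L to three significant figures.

549 L

n(CH4) = PV/RT = (15000 × 3.14) / (62.36 × 263) = 2.872 mol
n(H2) = (3/1) × 2.872 = 8.616 mol
V = nRT/P = 8.616 × 62.36 × 763.15 / 747 = 548.9 L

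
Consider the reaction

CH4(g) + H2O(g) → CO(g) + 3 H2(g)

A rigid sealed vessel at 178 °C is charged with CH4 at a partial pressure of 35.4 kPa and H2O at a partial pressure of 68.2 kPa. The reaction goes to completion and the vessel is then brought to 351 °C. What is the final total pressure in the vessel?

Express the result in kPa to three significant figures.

241 kPa

Because the vessel is rigid and T is held at 178 °C, work the stoichiometry in partial pressures (P_i = n_iRT/V).
P(H2O) required for 35.4 kPa of CH4 = (1/1) × 35.4 = 35.40 kPa; available 68.2 kPa, so CH4 is limiting.
P(H2O) remaining = 68.2 − (1/1) × 35.4 = 32.80 kPa
P(gaseous products) = (1+3)/1 × 35.4 = 141.6 kPa
P_total at 178 °C = 32.80 + 141.6 = 174.4 kPa
Scaling to 351 °C: P = 174.4 × 624.15/451.15 = 241.3 kPa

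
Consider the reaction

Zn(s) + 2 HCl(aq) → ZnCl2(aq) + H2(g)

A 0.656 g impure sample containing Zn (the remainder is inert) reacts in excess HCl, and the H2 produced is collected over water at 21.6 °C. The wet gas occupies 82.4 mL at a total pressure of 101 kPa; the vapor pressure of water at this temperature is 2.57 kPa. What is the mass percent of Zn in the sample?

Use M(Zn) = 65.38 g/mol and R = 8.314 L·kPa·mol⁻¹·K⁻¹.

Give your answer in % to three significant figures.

33.0 %

P(H2) = 101 − 2.57 = 98.43 kPa
n(H2) = PV/RT = (98.43 × 0.08240) / (8.314 × 294.75) = 0.003310 mol
n(Zn) = (1/1) × 0.003310 = 0.003310 mol
m(Zn) = 0.003310 × 65.38 = 0.2164 g
%Zn = 0.2164 / 0.656 × 100 = 32.99%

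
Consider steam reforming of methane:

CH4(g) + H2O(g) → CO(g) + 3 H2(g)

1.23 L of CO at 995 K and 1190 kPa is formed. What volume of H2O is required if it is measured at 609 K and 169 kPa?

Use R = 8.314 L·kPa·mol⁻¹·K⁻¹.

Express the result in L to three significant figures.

n(CO) = PV/RT = (1190 × 1.23) / (8.314 × 995) = 0.1769 mol
n(H2O) = (1/1) × 0.1769 = 0.1769 mol
V = nRT/P = 0.1769 × 8.314 × 609 / 169 = 5.300 L

5.30 L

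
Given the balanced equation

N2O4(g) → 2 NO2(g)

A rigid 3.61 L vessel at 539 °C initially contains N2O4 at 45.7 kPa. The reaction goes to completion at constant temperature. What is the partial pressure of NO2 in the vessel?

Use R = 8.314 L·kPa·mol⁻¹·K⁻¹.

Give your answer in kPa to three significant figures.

n(N2O4)₀ = PV/RT = (45.7 × 3.61) / (8.314 × 812.15) = 0.02443 mol
n(NO2) = (2/1) × 0.02443 = 0.04886 mol
P(NO2) = nRT/V = 0.04886 × 8.314 × 812.15 / 3.61 = 91.39 kPa

91.4 kPa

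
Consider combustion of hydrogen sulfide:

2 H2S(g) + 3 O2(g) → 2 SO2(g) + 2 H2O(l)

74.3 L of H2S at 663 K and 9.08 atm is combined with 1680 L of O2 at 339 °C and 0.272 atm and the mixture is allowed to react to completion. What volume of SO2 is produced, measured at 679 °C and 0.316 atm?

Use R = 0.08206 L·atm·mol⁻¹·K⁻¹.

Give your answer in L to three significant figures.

n(H2S) = PV/RT = (9.08 × 74.3) / (0.08206 × 663) = 12.40 mol
n(O2) = PV/RT = (0.272 × 1680) / (0.08206 × 612.15) = 9.097 mol
For 12.40 mol H2S, stoichiometry requires (3/2) × 12.40 = 18.60 mol O2; 9.097 mol is available, so O2 is limiting.
n(SO2) = (2/3) × 9.097 = 6.065 mol
V(SO2) = nRT/P = 6.065 × 0.08206 × 952.15 / 0.316 = 1500 L

1500 L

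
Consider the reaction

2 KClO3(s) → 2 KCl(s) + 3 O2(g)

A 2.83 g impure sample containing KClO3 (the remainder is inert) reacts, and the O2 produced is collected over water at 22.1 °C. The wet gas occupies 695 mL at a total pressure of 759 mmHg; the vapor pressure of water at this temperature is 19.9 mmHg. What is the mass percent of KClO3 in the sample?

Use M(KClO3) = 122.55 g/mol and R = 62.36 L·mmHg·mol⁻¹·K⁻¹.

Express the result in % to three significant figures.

P(O2) = 759 − 19.9 = 739.1 mmHg
n(O2) = PV/RT = (739.1 × 0.6950) / (62.36 × 295.25) = 0.02790 mol
n(KClO3) = (2/3) × 0.02790 = 0.01860 mol
m(KClO3) = 0.01860 × 122.55 = 2.279 g
%KClO3 = 2.279 / 2.83 × 100 = 80.53%

80.5 %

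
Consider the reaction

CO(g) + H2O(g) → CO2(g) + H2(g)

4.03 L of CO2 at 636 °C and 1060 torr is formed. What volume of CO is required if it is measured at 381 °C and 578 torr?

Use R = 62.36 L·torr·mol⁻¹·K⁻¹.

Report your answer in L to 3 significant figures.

n(CO2) = PV/RT = (1060 × 4.03) / (62.36 × 909.15) = 0.07535 mol
n(CO) = (1/1) × 0.07535 = 0.07535 mol
V = nRT/P = 0.07535 × 62.36 × 654.15 / 578 = 5.318 L

5.32 L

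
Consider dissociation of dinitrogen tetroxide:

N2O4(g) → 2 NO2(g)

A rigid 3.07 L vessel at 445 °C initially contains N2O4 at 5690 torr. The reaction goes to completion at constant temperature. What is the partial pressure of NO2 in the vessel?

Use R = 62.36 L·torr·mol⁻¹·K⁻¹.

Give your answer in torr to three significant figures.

n(N2O4)₀ = PV/RT = (5690 × 3.07) / (62.36 × 718.15) = 0.3901 mol
n(NO2) = (2/1) × 0.3901 = 0.7802 mol
P(NO2) = nRT/V = 0.7802 × 62.36 × 718.15 / 3.07 = 11380 torr

11400 torr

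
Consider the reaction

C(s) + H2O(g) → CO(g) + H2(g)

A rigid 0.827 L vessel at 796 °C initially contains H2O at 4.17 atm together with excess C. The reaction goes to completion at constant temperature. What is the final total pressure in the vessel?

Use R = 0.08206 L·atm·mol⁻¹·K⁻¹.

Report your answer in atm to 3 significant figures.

8.34 atm

Since T and V are fixed, P_final/P_initial = n_final/n_initial = 2/1.
P_final = (2/1) × 4.17 = 8.340 atm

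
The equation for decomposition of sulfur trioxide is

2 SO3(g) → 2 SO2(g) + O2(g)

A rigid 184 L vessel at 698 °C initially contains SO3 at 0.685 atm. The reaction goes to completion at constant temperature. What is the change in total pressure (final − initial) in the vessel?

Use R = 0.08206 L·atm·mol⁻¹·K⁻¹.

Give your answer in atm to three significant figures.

0.343 atm

Rigid vessel, constant T ⇒ P scales with total gas moles (2 → 3).
P_final = (3/2) × 0.685 = 1.028 atm; ΔP = 1.028 − 0.685 = 0.3430 atm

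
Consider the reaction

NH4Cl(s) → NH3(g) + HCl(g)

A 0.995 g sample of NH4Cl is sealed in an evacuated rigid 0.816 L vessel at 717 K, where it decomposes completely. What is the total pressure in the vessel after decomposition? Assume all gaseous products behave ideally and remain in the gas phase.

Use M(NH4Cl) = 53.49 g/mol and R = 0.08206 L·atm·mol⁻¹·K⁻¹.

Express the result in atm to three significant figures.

n(NH4Cl) = 0.995 / 53.49 = 0.01860 mol
n(gas produced) = (2/1) × 0.01860 = 0.03720 mol
P = nRT/V = 0.03720 × 0.08206 × 717 / 0.816 = 2.682 atm

2.68 atm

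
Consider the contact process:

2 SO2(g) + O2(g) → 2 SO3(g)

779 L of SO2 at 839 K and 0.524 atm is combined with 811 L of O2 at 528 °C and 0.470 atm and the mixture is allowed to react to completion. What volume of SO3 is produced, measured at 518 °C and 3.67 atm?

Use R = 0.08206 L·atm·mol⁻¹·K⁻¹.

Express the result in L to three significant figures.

105 L

n(SO2) = PV/RT = (0.524 × 779) / (0.08206 × 839) = 5.929 mol
n(O2) = PV/RT = (0.470 × 811) / (0.08206 × 801.15) = 5.798 mol
For 5.929 mol SO2, stoichiometry requires (1/2) × 5.929 = 2.965 mol O2; 5.798 mol is available, so SO2 is limiting.
n(SO3) = (2/2) × 5.929 = 5.929 mol
V(SO3) = nRT/P = 5.929 × 0.08206 × 791.15 / 3.67 = 104.9 L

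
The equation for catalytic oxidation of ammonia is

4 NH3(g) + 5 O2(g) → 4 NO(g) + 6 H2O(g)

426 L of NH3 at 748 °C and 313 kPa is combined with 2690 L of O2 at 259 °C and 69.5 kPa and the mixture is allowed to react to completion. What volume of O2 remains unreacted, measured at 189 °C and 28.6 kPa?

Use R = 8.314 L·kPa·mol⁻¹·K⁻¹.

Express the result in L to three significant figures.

n(NH3) = PV/RT = (313 × 426) / (8.314 × 1021.15) = 15.71 mol
n(O2) = PV/RT = (69.5 × 2690) / (8.314 × 532.15) = 42.26 mol
For 15.71 mol NH3, stoichiometry requires (5/4) × 15.71 = 19.64 mol O2; 42.26 mol is available, so NH3 is limiting.
n(O2) consumed = (5/4) × 15.71 = 19.64 mol; remaining = 42.26 − 19.64 = 22.62 mol
V(O2) = nRT/P = 22.62 × 8.314 × 462.15 / 28.6 = 3039 L

3040 L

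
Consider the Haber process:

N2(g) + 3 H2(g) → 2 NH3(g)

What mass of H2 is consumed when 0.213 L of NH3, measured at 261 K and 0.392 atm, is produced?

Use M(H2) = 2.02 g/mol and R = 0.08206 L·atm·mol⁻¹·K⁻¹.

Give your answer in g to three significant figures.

n(NH3) = PV/RT = (0.392 × 0.213) / (0.08206 × 261) = 0.003898 mol
n(H2) = (3/2) × 0.003898 = 0.005847 mol
m(H2) = 0.005847 × 2.02 = 0.01181 g

0.0118 g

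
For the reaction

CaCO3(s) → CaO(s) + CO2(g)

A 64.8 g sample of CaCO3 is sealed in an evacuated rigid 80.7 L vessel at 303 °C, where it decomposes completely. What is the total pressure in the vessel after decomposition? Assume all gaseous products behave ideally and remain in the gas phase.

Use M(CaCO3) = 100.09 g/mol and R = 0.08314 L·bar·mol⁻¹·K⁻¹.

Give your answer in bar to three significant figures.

n(CaCO3) = 64.8 / 100.09 = 0.6474 mol
n(gas produced) = (1/1) × 0.6474 = 0.6474 mol
P = nRT/V = 0.6474 × 0.08314 × 576.15 / 80.7 = 0.3843 bar

0.384 bar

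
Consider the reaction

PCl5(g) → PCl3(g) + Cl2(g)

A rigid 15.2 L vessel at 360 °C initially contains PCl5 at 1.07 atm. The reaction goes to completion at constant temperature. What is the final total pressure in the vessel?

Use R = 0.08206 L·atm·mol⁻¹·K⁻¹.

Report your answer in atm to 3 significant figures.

Rigid vessel, constant T ⇒ P scales with total gas moles (1 → 2).
P_final = (2/1) × 1.07 = 2.140 atm

2.14 atm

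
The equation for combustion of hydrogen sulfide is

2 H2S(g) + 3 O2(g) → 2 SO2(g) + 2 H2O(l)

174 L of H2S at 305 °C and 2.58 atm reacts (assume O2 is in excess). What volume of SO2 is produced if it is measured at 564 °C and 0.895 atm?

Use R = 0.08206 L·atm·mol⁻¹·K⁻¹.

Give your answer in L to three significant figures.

726 L

n(H2S) = PV/RT = (2.58 × 174) / (0.08206 × 578.15) = 9.462 mol
n(SO2) = (2/2) × 9.462 = 9.462 mol
V = nRT/P = 9.462 × 0.08206 × 837.15 / 0.895 = 726.3 L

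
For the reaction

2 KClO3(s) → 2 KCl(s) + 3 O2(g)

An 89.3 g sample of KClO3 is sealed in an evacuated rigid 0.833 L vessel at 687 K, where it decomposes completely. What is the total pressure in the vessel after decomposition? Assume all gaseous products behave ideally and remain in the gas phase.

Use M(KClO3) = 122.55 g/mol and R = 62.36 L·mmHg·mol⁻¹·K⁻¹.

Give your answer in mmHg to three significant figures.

n(KClO3) = 89.3 / 122.55 = 0.7287 mol
n(gas produced) = (3/2) × 0.7287 = 1.093 mol
P = nRT/V = 1.093 × 62.36 × 687 / 0.833 = 56210 mmHg

56200 mmHg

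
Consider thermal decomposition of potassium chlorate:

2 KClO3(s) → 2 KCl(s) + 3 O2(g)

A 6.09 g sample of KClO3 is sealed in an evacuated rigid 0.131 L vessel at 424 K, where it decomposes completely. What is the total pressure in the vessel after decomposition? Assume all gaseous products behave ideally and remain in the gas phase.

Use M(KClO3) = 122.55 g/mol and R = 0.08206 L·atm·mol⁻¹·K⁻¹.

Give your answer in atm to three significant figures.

n(KClO3) = 6.09 / 122.55 = 0.04969 mol
n(gas produced) = (3/2) × 0.04969 = 0.07453 mol
P = nRT/V = 0.07453 × 0.08206 × 424 / 0.131 = 19.80 atm

19.8 atm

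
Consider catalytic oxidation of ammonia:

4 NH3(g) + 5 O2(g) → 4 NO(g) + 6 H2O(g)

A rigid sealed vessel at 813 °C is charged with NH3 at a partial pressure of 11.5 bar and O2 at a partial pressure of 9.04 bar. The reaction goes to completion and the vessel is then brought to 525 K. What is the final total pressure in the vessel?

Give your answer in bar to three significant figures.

10.8 bar

With V and T fixed, P_i ∝ n_i, so the mole ratios apply directly to partial pressures at 813 °C.
P(O2) required for 11.5 bar of NH3 = (5/4) × 11.5 = 14.38 bar; available 9.04 bar, so O2 is limiting.
P(NH3) remaining = 11.5 − (4/5) × 9.04 = 4.268 bar
P(gaseous products) = (4+6)/5 × 9.04 = 18.08 bar
P_total at 813 °C = 4.268 + 18.08 = 22.35 bar
Scaling to 525 K: P = 22.35 × 525/1086.15 = 10.80 bar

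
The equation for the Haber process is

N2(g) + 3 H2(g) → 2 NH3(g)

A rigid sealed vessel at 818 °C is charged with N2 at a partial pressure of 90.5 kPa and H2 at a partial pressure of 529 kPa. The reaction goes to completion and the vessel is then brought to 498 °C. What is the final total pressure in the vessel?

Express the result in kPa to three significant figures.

310 kPa

Because the vessel is rigid and T is held at 818 °C, work the stoichiometry in partial pressures (P_i = n_iRT/V).
P(H2) required for 90.5 kPa of N2 = (3/1) × 90.5 = 271.5 kPa; available 529 kPa, so N2 is limiting.
P(H2) remaining = 529 − (3/1) × 90.5 = 257.5 kPa
P(gaseous products) = (2)/1 × 90.5 = 181.0 kPa
P_total at 818 °C = 257.5 + 181.0 = 438.5 kPa
Scaling to 498 °C: P = 438.5 × 771.15/1091.15 = 309.9 kPa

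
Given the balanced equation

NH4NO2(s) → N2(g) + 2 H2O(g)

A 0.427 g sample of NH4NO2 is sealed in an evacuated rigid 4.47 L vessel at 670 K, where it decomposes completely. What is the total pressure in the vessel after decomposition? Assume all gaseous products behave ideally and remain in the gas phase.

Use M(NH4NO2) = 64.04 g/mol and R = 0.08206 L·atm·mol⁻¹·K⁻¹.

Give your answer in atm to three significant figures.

0.246 atm

n(NH4NO2) = 0.427 / 64.04 = 0.006668 mol
n(gas produced) = (3/1) × 0.006668 = 0.02000 mol
P = nRT/V = 0.02000 × 0.08206 × 670 / 4.47 = 0.2460 atm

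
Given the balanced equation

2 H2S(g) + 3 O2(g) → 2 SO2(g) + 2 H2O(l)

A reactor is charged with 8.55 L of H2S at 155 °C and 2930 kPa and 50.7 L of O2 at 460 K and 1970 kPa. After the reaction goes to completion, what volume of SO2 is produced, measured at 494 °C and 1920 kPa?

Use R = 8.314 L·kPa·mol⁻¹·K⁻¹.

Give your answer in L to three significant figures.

n(H2S) = PV/RT = (2930 × 8.55) / (8.314 × 428.15) = 7.038 mol
n(O2) = PV/RT = (1970 × 50.7) / (8.314 × 460) = 26.12 mol
For 7.038 mol H2S, stoichiometry requires (3/2) × 7.038 = 10.56 mol O2; 26.12 mol is available, so H2S is limiting.
n(SO2) = (2/2) × 7.038 = 7.038 mol
V(SO2) = nRT/P = 7.038 × 8.314 × 767.15 / 1920 = 23.38 L

23.4 L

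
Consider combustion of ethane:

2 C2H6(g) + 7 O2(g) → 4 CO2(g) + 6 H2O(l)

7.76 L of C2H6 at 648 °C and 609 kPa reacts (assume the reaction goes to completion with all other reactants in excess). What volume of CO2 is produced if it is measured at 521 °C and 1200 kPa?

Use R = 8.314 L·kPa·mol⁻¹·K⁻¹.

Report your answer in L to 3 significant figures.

6.79 L

n(C2H6) = PV/RT = (609 × 7.76) / (8.314 × 921.15) = 0.6171 mol
n(CO2) = (4/2) × 0.6171 = 1.234 mol
V = nRT/P = 1.234 × 8.314 × 794.15 / 1200 = 6.790 L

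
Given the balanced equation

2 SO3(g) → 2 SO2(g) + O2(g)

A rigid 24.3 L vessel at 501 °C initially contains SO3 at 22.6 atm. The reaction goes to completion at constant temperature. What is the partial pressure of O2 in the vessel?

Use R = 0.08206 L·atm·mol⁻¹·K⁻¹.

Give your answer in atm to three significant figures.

n(SO3)₀ = PV/RT = (22.6 × 24.3) / (0.08206 × 774.15) = 8.645 mol
n(O2) = (1/2) × 8.645 = 4.322 mol
P(O2) = nRT/V = 4.322 × 0.08206 × 774.15 / 24.3 = 11.30 atm

11.3 atm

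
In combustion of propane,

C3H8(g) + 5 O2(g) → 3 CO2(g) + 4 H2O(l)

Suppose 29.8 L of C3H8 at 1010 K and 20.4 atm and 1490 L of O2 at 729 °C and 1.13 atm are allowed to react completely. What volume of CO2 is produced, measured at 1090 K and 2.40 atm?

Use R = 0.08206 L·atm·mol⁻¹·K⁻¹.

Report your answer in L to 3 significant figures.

n(C3H8) = PV/RT = (20.4 × 29.8) / (0.08206 × 1010) = 7.335 mol
n(O2) = PV/RT = (1.13 × 1490) / (0.08206 × 1002.15) = 20.47 mol
For 7.335 mol C3H8, stoichiometry requires (5/1) × 7.335 = 36.67 mol O2; 20.47 mol is available, so O2 is limiting.
n(CO2) = (3/5) × 20.47 = 12.28 mol
V(CO2) = nRT/P = 12.28 × 0.08206 × 1090 / 2.40 = 457.7 L

458 L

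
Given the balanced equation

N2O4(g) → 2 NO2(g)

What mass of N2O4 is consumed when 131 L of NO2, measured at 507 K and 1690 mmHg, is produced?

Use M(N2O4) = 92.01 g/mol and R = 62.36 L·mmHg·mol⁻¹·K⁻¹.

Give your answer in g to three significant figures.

n(NO2) = PV/RT = (1690 × 131) / (62.36 × 507) = 7.002 mol
n(N2O4) = (1/2) × 7.002 = 3.501 mol
m(N2O4) = 3.501 × 92.01 = 322.1 g

322 g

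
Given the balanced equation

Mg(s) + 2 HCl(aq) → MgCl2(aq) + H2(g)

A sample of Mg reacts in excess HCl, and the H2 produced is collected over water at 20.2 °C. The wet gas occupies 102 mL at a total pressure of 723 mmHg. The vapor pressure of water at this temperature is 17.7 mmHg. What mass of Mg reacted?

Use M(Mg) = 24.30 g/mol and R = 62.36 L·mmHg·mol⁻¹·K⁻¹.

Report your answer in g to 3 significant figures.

0.0956 g

P(H2) = 723 − 17.7 = 705.3 mmHg
n(H2) = PV/RT = (705.3 × 0.1020) / (62.36 × 293.35) = 0.003933 mol
n(Mg) = (1/1) × 0.003933 = 0.003933 mol
m(Mg) = 0.003933 × 24.30 = 0.09557 g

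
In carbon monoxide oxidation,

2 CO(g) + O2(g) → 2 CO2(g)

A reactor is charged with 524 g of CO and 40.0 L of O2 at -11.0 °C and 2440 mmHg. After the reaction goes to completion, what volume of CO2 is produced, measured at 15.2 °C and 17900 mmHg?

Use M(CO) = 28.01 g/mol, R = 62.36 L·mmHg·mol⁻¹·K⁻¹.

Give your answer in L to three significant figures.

12.0 L

n(CO) = 524 / 28.01 = 18.71 mol
n(O2) = PV/RT = (2440 × 40.0) / (62.36 × 262.15) = 5.970 mol
For 18.71 mol CO, stoichiometry requires (1/2) × 18.71 = 9.355 mol O2; 5.970 mol is available, so O2 is limiting.
n(CO2) = (2/1) × 5.970 = 11.94 mol
V(CO2) = nRT/P = 11.94 × 62.36 × 288.35 / 17900 = 11.99 L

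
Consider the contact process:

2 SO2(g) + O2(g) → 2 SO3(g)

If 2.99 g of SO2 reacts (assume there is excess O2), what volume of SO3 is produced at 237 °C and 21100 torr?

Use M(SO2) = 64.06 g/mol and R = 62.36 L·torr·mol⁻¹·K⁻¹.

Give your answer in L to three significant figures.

0.0704 L

n(SO2) = 2.990 / 64.06 = 0.04667 mol
n(SO3) = (2/2) × 0.04667 = 0.04667 mol
V = nRT/P = 0.04667 × 62.36 × 510.15 / 21100 = 0.07037 L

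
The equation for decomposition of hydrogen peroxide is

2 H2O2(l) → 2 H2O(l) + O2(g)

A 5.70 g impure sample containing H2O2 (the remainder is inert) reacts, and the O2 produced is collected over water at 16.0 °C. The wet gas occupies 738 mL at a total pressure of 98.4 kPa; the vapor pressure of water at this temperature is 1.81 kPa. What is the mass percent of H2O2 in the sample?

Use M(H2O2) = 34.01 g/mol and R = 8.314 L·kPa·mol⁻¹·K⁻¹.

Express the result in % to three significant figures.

35.4 %

P(O2) = 98.4 − 1.81 = 96.59 kPa
n(O2) = PV/RT = (96.59 × 0.7380) / (8.314 × 289.15) = 0.02965 mol
n(H2O2) = (2/1) × 0.02965 = 0.05930 mol
m(H2O2) = 0.05930 × 34.01 = 2.017 g
%H2O2 = 2.017 / 5.70 × 100 = 35.39%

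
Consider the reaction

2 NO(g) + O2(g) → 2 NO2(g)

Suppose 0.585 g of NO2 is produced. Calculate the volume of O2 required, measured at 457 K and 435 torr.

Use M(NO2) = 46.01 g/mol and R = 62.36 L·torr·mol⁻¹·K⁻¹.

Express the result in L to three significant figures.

0.416 L

n(NO2) = 0.5850 / 46.01 = 0.01271 mol
n(O2) = (1/2) × 0.01271 = 0.006355 mol
V = nRT/P = 0.006355 × 62.36 × 457 / 435 = 0.4163 L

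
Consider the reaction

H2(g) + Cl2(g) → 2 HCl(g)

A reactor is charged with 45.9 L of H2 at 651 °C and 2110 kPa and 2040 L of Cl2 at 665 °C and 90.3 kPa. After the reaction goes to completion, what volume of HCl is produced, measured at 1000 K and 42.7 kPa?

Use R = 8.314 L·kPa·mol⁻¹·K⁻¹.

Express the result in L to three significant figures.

n(H2) = PV/RT = (2110 × 45.9) / (8.314 × 924.15) = 12.60 mol
n(Cl2) = PV/RT = (90.3 × 2040) / (8.314 × 938.15) = 23.62 mol
For 12.60 mol H2, stoichiometry requires (1/1) × 12.60 = 12.60 mol Cl2; 23.62 mol is available, so H2 is limiting.
n(HCl) = (2/1) × 12.60 = 25.20 mol
V(HCl) = nRT/P = 25.20 × 8.314 × 1000 / 42.7 = 4907 L

4910 L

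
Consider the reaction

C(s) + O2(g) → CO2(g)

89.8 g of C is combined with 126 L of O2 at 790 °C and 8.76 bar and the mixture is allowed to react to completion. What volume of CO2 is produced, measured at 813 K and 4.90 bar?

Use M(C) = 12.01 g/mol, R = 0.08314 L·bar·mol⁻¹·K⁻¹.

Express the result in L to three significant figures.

n(C) = 89.8 / 12.01 = 7.477 mol
n(O2) = PV/RT = (8.76 × 126) / (0.08314 × 1063.15) = 12.49 mol
For 7.477 mol C, stoichiometry requires (1/1) × 7.477 = 7.477 mol O2; 12.49 mol is available, so C is limiting.
n(CO2) = (1/1) × 7.477 = 7.477 mol
V(CO2) = nRT/P = 7.477 × 0.08314 × 813 / 4.90 = 103.1 L

103 L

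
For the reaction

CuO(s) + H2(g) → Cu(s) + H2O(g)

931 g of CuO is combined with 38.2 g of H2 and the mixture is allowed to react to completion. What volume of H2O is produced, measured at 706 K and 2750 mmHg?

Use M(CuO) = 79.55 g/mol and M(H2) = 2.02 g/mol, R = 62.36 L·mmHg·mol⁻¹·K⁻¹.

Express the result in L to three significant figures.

n(CuO) = 931 / 79.55 = 11.70 mol
n(H2) = 38.2 / 2.02 = 18.91 mol
For 11.70 mol CuO, stoichiometry requires (1/1) × 11.70 = 11.70 mol H2; 18.91 mol is available, so CuO is limiting.
n(H2O) = (1/1) × 11.70 = 11.70 mol
V(H2O) = nRT/P = 11.70 × 62.36 × 706 / 2750 = 187.3 L

187 L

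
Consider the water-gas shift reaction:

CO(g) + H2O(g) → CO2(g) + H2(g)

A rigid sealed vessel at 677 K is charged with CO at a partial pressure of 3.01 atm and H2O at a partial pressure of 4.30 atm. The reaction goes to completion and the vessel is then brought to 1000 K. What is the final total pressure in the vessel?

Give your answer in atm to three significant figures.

Because the vessel is rigid and T is held at 677 K, work the stoichiometry in partial pressures (P_i = n_iRT/V).
P(H2O) required for 3.01 atm of CO = (1/1) × 3.01 = 3.010 atm; available 4.30 atm, so CO is limiting.
P(H2O) remaining = 4.30 − (1/1) × 3.01 = 1.290 atm
P(gaseous products) = (1+1)/1 × 3.01 = 6.020 atm
P_total at 677 K = 1.290 + 6.020 = 7.310 atm
Scaling to 1000 K: P = 7.310 × 1000/677 = 10.80 atm

10.8 atm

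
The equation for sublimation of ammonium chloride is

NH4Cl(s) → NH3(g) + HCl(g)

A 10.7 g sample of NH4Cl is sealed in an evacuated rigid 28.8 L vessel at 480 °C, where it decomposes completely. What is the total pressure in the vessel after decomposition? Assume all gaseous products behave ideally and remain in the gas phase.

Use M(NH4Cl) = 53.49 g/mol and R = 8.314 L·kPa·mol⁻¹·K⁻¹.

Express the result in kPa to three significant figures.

n(NH4Cl) = 10.7 / 53.49 = 0.2000 mol
n(gas produced) = (2/1) × 0.2000 = 0.4000 mol
P = nRT/V = 0.4000 × 8.314 × 753.15 / 28.8 = 86.97 kPa

87.0 kPa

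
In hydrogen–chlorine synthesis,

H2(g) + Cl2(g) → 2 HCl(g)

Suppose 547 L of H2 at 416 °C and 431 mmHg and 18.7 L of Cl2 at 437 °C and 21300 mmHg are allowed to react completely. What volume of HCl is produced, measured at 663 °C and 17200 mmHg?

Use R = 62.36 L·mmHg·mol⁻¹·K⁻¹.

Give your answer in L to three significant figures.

37.2 L

n(H2) = PV/RT = (431 × 547) / (62.36 × 689.15) = 5.486 mol
n(Cl2) = PV/RT = (21300 × 18.7) / (62.36 × 710.15) = 8.994 mol
For 5.486 mol H2, stoichiometry requires (1/1) × 5.486 = 5.486 mol Cl2; 8.994 mol is available, so H2 is limiting.
n(HCl) = (2/1) × 5.486 = 10.97 mol
V(HCl) = nRT/P = 10.97 × 62.36 × 936.15 / 17200 = 37.23 L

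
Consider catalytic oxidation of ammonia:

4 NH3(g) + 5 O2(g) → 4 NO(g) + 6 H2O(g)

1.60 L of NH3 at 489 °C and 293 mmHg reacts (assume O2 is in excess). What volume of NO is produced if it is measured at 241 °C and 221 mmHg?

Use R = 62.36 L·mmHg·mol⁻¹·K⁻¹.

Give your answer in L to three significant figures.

1.43 L

n(NH3) = PV/RT = (293 × 1.60) / (62.36 × 762.15) = 0.009864 mol
n(NO) = (4/4) × 0.009864 = 0.009864 mol
V = nRT/P = 0.009864 × 62.36 × 514.15 / 221 = 1.431 L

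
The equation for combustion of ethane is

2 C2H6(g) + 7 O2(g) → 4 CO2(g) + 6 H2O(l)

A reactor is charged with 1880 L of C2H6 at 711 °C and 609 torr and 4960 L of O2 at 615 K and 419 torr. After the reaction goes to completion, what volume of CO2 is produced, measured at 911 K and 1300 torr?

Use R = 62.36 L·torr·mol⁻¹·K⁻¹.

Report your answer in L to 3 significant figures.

1350 L

n(C2H6) = PV/RT = (609 × 1880) / (62.36 × 984.15) = 18.66 mol
n(O2) = PV/RT = (419 × 4960) / (62.36 × 615) = 54.19 mol
For 18.66 mol C2H6, stoichiometry requires (7/2) × 18.66 = 65.31 mol O2; 54.19 mol is available, so O2 is limiting.
n(CO2) = (4/7) × 54.19 = 30.97 mol
V(CO2) = nRT/P = 30.97 × 62.36 × 911 / 1300 = 1353 L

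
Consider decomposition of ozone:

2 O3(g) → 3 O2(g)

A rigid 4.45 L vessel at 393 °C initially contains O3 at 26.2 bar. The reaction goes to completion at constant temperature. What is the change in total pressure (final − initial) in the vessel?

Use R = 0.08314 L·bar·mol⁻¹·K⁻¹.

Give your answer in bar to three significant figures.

13.1 bar

Since T and V are fixed, P_final/P_initial = n_final/n_initial = 3/2.
P_final = (3/2) × 26.2 = 39.30 bar; ΔP = 39.30 − 26.2 = 13.10 bar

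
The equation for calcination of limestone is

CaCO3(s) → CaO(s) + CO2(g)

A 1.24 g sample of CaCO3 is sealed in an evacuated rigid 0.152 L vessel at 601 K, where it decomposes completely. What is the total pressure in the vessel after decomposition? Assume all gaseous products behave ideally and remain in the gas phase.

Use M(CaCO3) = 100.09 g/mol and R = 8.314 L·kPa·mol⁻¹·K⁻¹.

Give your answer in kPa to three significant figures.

407 kPa

n(CaCO3) = 1.24 / 100.09 = 0.01239 mol
n(gas produced) = (1/1) × 0.01239 = 0.01239 mol
P = nRT/V = 0.01239 × 8.314 × 601 / 0.152 = 407.3 kPa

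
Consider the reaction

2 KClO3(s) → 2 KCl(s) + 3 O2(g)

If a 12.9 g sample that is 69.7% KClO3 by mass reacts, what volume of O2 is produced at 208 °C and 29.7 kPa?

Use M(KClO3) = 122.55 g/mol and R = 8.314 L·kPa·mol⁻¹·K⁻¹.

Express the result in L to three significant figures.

mass of KClO3 = 12.9 × 69.7/100 = 8.991 g
n(KClO3) = 8.991 / 122.55 = 0.07337 mol
n(O2) = (3/2) × 0.07337 = 0.1101 mol
V = nRT/P = 0.1101 × 8.314 × 481.15 / 29.7 = 14.83 L

14.8 L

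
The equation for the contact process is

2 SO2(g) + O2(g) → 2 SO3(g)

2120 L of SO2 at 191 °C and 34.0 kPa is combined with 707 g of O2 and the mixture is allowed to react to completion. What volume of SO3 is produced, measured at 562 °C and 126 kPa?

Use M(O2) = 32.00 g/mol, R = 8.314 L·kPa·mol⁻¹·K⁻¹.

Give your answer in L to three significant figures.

1030 L

n(SO2) = PV/RT = (34.0 × 2120) / (8.314 × 464.15) = 18.68 mol
n(O2) = 707 / 32.00 = 22.09 mol
For 18.68 mol SO2, stoichiometry requires (1/2) × 18.68 = 9.340 mol O2; 22.09 mol is available, so SO2 is limiting.
n(SO3) = (2/2) × 18.68 = 18.68 mol
V(SO3) = nRT/P = 18.68 × 8.314 × 835.15 / 126 = 1029 L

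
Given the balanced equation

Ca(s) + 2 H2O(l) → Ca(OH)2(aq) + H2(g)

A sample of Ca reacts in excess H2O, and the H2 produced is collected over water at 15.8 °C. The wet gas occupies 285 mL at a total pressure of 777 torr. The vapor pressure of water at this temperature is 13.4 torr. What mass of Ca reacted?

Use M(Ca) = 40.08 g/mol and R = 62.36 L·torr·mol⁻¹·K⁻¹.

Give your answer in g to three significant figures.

0.484 g

P(H2) = 777 − 13.4 = 763.6 torr
n(H2) = PV/RT = (763.6 × 0.2850) / (62.36 × 288.95) = 0.01208 mol
n(Ca) = (1/1) × 0.01208 = 0.01208 mol
m(Ca) = 0.01208 × 40.08 = 0.4842 g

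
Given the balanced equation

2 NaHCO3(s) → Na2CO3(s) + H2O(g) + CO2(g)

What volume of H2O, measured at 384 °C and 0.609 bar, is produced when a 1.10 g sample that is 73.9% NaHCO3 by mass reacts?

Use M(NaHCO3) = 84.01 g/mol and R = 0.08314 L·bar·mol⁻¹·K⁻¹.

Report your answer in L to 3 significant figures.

mass of NaHCO3 = 1.10 × 73.9/100 = 0.8129 g
n(NaHCO3) = 0.8129 / 84.01 = 0.009676 mol
n(H2O) = (1/2) × 0.009676 = 0.004838 mol
V = nRT/P = 0.004838 × 0.08314 × 657.15 / 0.609 = 0.4340 L

0.434 L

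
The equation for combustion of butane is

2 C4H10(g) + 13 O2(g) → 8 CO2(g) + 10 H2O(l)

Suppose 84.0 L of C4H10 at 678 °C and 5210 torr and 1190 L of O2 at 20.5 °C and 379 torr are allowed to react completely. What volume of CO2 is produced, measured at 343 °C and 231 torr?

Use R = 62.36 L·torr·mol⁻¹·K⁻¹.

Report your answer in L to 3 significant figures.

n(C4H10) = PV/RT = (5210 × 84.0) / (62.36 × 951.15) = 7.378 mol
n(O2) = PV/RT = (379 × 1190) / (62.36 × 293.65) = 24.63 mol
For 7.378 mol C4H10, stoichiometry requires (13/2) × 7.378 = 47.96 mol O2; 24.63 mol is available, so O2 is limiting.
n(CO2) = (8/13) × 24.63 = 15.16 mol
V(CO2) = nRT/P = 15.16 × 62.36 × 616.15 / 231 = 2522 L

2520 L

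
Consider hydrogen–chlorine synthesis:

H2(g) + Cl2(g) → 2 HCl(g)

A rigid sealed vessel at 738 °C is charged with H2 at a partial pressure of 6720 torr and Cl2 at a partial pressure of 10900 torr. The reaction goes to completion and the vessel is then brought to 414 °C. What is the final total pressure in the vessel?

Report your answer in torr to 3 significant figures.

12000 torr

With V and T fixed, P_i ∝ n_i, so the mole ratios apply directly to partial pressures at 738 °C.
P(Cl2) required for 6720 torr of H2 = (1/1) × 6720 = 6720 torr; available 10900 torr, so H2 is limiting.
P(Cl2) remaining = 10900 − (1/1) × 6720 = 4180 torr
P(gaseous products) = (2)/1 × 6720 = 13440 torr
P_total at 738 °C = 4180 + 13440 = 17620 torr
Scaling to 414 °C: P = 17620 × 687.15/1011.15 = 11970 torr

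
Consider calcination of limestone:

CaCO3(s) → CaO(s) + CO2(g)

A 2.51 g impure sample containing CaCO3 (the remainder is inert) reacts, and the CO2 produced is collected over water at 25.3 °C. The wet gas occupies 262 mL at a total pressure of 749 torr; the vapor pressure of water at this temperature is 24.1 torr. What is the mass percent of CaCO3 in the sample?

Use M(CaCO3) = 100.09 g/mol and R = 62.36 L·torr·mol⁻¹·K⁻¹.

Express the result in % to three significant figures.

40.7 %

P(CO2) = 749 − 24.1 = 724.9 torr
n(CO2) = PV/RT = (724.9 × 0.2620) / (62.36 × 298.45) = 0.01020 mol
n(CaCO3) = (1/1) × 0.01020 = 0.01020 mol
m(CaCO3) = 0.01020 × 100.09 = 1.021 g
%CaCO3 = 1.021 / 2.51 × 100 = 40.68%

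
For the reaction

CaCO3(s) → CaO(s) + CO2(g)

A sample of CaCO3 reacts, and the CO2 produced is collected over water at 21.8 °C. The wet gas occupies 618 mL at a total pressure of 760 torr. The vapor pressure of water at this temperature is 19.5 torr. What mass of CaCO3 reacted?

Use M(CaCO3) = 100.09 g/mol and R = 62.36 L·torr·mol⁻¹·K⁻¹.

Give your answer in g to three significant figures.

P(CO2) = 760 − 19.5 = 740.5 torr
n(CO2) = PV/RT = (740.5 × 0.6180) / (62.36 × 294.95) = 0.02488 mol
n(CaCO3) = (1/1) × 0.02488 = 0.02488 mol
m(CaCO3) = 0.02488 × 100.09 = 2.490 g

2.49 g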